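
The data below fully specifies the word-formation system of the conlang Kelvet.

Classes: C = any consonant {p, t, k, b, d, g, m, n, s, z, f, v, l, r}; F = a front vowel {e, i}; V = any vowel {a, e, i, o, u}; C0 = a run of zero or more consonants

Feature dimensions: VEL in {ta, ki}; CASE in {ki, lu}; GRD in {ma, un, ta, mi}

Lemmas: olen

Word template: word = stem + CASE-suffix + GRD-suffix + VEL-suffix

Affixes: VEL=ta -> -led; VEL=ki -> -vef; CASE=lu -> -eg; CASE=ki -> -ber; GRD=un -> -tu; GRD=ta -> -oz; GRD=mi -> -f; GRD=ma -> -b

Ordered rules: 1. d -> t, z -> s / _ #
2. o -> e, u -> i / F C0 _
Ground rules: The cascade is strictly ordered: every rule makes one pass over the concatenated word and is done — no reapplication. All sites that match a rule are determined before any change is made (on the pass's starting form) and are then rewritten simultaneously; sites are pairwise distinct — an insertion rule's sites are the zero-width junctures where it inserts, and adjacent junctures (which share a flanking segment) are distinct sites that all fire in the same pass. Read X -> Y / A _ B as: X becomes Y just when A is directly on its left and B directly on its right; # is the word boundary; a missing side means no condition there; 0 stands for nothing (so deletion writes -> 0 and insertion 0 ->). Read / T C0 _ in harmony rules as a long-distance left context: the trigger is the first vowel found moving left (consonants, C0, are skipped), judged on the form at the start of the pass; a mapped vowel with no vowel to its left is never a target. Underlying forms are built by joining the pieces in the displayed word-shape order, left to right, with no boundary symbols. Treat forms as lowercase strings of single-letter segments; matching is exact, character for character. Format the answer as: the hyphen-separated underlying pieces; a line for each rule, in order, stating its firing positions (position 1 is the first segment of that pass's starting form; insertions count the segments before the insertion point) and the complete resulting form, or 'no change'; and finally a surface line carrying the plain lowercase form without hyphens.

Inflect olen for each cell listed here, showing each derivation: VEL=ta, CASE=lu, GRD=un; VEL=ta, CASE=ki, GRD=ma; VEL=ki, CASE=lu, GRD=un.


cell VEL=ta, CASE=lu, GRD=un:
underlying: olen-eg-tu-led
1. d -> t, z -> s / _ #: fires at position(s) 11: olenegtulet
2. o -> e, u -> i / F C0 _: fires at position(s) 8: olenegtilet
surface: olenegtilet

cell VEL=ta, CASE=ki, GRD=ma:
underlying: olen-ber-b-led
1. d -> t, z -> s / _ #: fires at position(s) 11: olenberblet
2. o -> e, u -> i / F C0 _: no change
surface: olenberblet

cell VEL=ki, CASE=lu, GRD=un:
underlying: olen-eg-tu-vef
1. d -> t, z -> s / _ #: no change
2. o -> e, u -> i / F C0 _: fires at position(s) 8: olenegtivef
surface: olenegtivef


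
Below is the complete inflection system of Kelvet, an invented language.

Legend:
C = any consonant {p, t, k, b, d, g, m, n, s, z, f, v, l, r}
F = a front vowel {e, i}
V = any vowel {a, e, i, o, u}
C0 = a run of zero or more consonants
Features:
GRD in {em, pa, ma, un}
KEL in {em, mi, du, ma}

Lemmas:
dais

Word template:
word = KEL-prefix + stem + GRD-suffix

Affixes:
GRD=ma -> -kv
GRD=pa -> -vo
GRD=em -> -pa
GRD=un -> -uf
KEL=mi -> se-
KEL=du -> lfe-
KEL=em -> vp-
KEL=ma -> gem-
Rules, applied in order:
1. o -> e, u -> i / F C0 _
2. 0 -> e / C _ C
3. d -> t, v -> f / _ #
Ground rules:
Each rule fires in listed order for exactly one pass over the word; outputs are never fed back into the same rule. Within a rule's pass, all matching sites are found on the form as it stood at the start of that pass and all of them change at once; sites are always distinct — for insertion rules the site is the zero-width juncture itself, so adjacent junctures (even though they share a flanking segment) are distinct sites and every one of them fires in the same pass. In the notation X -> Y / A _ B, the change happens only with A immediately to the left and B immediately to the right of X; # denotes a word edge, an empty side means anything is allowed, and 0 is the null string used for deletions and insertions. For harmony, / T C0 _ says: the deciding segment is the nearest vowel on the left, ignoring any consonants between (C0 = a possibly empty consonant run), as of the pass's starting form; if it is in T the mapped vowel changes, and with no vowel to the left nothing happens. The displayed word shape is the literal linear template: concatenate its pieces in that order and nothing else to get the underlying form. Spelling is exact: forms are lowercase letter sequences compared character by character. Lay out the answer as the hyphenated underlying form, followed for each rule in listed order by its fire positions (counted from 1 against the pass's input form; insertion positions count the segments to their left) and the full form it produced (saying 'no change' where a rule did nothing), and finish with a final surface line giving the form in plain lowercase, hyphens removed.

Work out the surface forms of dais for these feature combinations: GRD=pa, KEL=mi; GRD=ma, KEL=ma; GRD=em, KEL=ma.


cell GRD=pa, KEL=mi:
underlying: se-dais-vo
1. o -> e, u -> i / F C0 _: fires at position(s) 8: sedaisve
2. 0 -> e / C _ C: inserts after position(s) 6: sedaiseve
3. d -> t, v -> f / _ #: no change
surface: sedaiseve

cell GRD=ma, KEL=ma:
underlying: gem-dais-kv
1. o -> e, u -> i / F C0 _: no change
2. 0 -> e / C _ C: inserts after position(s) 3, 7, 8: gemedaisekev
3. d -> t, v -> f / _ #: fires at position(s) 12: gemedaisekef
surface: gemedaisekef

cell GRD=em, KEL=ma:
underlying: gem-dais-pa
1. o -> e, u -> i / F C0 _: no change
2. 0 -> e / C _ C: inserts after position(s) 3, 7: gemedaisepa
3. d -> t, v -> f / _ #: no change
surface: gemedaisepa


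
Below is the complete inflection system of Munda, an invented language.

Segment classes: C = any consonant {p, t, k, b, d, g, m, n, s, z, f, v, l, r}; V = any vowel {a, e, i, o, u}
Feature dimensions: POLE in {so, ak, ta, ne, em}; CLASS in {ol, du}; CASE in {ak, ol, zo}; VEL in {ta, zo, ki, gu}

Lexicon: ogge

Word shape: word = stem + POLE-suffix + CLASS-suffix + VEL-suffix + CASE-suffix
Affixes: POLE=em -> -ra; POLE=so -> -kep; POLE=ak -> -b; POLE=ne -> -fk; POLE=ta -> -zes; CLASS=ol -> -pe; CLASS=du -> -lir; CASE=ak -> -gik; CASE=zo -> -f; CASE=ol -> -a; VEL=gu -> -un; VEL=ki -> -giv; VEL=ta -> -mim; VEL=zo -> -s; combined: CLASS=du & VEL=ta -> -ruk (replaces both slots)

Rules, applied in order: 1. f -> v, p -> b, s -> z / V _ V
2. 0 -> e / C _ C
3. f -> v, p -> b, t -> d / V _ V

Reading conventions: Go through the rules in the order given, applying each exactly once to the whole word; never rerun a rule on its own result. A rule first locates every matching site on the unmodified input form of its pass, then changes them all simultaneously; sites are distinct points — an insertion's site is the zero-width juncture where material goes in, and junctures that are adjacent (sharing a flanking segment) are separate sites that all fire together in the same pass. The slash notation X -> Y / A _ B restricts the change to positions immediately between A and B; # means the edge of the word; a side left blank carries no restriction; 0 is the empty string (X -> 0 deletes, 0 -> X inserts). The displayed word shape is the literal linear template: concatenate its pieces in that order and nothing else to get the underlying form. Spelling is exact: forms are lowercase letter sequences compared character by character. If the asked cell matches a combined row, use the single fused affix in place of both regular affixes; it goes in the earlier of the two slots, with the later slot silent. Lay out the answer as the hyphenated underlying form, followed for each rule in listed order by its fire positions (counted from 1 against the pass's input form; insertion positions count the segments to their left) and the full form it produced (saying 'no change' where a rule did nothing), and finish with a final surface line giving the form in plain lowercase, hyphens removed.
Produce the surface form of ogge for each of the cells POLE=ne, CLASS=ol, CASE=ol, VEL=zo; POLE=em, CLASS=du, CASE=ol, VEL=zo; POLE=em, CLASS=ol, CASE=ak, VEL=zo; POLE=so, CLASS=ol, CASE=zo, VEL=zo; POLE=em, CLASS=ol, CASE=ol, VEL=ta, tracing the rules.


cell POLE=ne, CLASS=ol, CASE=ol, VEL=zo:
underlying: ogge-fk-pe-s-a
1. f -> v, p -> b, s -> z / V _ V: fires at position(s) 9: oggefkpeza
2. 0 -> e / C _ C: inserts after position(s) 2, 5, 6: ogegefekepeza
3. f -> v, p -> b, t -> d / V _ V: fires at position(s) 6, 10: ogegevekebeza
surface: ogegevekebeza

cell POLE=em, CLASS=du, CASE=ol, VEL=zo:
underlying: ogge-ra-lir-s-a
1. f -> v, p -> b, s -> z / V _ V: no change
2. 0 -> e / C _ C: inserts after position(s) 2, 9: ogegeraliresa
3. f -> v, p -> b, t -> d / V _ V: no change
surface: ogegeraliresa

cell POLE=em, CLASS=ol, CASE=ak, VEL=zo:
underlying: ogge-ra-pe-s-gik
1. f -> v, p -> b, s -> z / V _ V: fires at position(s) 7: oggerabesgik
2. 0 -> e / C _ C: inserts after position(s) 2, 9: ogegerabesegik
3. f -> v, p -> b, t -> d / V _ V: no change
surface: ogegerabesegik

cell POLE=so, CLASS=ol, CASE=zo, VEL=zo:
underlying: ogge-kep-pe-s-f
1. f -> v, p -> b, s -> z / V _ V: no change
2. 0 -> e / C _ C: inserts after position(s) 2, 7, 10: ogegekepepesef
3. f -> v, p -> b, t -> d / V _ V: fires at position(s) 8, 10: ogegekebebesef
surface: ogegekebebesef

cell POLE=em, CLASS=ol, CASE=ol, VEL=ta:
underlying: ogge-ra-pe-mim-a
1. f -> v, p -> b, s -> z / V _ V: fires at position(s) 7: oggerabemima
2. 0 -> e / C _ C: inserts after position(s) 2: ogegerabemima
3. f -> v, p -> b, t -> d / V _ V: no change
surface: ogegerabemima


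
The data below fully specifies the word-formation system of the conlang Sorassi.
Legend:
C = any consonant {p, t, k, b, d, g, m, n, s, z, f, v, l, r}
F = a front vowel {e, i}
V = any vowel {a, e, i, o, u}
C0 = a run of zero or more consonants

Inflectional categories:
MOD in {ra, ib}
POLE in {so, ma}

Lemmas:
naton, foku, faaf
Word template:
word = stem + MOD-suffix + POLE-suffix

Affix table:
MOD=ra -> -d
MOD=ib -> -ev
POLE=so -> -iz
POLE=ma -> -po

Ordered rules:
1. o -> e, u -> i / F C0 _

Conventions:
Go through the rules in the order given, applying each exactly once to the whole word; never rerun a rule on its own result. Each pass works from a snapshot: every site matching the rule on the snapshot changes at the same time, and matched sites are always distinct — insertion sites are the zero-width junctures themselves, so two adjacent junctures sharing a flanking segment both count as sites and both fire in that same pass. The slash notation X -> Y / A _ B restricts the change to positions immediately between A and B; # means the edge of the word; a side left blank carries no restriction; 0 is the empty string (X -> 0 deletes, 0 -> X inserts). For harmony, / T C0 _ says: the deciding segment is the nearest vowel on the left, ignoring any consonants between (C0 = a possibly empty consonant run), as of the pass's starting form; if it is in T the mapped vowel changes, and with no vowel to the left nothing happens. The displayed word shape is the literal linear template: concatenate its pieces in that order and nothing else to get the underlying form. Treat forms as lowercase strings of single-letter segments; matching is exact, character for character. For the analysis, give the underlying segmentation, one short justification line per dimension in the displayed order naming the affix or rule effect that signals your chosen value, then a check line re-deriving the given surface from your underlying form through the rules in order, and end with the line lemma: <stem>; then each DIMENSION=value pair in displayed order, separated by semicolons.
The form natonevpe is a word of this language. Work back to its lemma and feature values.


underlying: naton-ev-po
MOD=ib - signalled by the affix -ev
POLE=ma - signalled by the affix -po
check: natonevpo -> natonevpe
lemma: naton; MOD=ib; POLE=ma


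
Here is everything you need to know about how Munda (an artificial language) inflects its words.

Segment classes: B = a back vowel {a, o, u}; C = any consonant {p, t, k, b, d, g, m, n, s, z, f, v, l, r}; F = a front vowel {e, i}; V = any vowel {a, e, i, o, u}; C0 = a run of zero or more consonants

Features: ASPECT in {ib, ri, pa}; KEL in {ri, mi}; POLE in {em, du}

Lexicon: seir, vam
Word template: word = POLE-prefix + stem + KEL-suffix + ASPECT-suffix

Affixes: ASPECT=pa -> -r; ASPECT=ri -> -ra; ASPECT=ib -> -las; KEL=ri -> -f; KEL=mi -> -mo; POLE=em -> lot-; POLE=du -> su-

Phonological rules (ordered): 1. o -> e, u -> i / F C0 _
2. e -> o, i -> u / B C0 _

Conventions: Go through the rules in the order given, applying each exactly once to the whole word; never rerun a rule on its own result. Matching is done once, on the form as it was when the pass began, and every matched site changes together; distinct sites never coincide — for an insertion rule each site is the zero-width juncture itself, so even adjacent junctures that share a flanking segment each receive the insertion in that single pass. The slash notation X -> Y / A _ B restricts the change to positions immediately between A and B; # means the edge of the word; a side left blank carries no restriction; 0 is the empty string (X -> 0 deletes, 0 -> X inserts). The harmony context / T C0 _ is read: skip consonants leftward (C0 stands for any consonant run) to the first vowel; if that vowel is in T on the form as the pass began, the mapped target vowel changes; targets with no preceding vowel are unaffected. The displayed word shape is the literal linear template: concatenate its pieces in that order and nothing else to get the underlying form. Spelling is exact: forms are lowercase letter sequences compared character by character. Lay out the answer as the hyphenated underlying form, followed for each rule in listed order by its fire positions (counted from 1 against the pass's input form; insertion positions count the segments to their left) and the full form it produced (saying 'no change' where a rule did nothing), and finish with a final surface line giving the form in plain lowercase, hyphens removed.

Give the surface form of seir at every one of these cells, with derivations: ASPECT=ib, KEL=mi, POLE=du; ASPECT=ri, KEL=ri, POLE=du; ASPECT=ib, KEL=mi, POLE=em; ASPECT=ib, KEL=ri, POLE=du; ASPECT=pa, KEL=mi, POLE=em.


cell ASPECT=ib, KEL=mi, POLE=du:
underlying: su-seir-mo-las
1. o -> e, u -> i / F C0 _: fires at position(s) 8: suseirmelas
2. e -> o, i -> u / B C0 _: fires at position(s) 4: susoirmelas
surface: susoirmelas

cell ASPECT=ri, KEL=ri, POLE=du:
underlying: su-seir-f-ra
1. o -> e, u -> i / F C0 _: no change
2. e -> o, i -> u / B C0 _: fires at position(s) 4: susoirfra
surface: susoirfra

cell ASPECT=ib, KEL=mi, POLE=em:
underlying: lot-seir-mo-las
1. o -> e, u -> i / F C0 _: fires at position(s) 9: lotseirmelas
2. e -> o, i -> u / B C0 _: fires at position(s) 5: lotsoirmelas
surface: lotsoirmelas

cell ASPECT=ib, KEL=ri, POLE=du:
underlying: su-seir-f-las
1. o -> e, u -> i / F C0 _: no change
2. e -> o, i -> u / B C0 _: fires at position(s) 4: susoirflas
surface: susoirflas

cell ASPECT=pa, KEL=mi, POLE=em:
underlying: lot-seir-mo-r
1. o -> e, u -> i / F C0 _: fires at position(s) 9: lotseirmer
2. e -> o, i -> u / B C0 _: fires at position(s) 5: lotsoirmer
surface: lotsoirmer


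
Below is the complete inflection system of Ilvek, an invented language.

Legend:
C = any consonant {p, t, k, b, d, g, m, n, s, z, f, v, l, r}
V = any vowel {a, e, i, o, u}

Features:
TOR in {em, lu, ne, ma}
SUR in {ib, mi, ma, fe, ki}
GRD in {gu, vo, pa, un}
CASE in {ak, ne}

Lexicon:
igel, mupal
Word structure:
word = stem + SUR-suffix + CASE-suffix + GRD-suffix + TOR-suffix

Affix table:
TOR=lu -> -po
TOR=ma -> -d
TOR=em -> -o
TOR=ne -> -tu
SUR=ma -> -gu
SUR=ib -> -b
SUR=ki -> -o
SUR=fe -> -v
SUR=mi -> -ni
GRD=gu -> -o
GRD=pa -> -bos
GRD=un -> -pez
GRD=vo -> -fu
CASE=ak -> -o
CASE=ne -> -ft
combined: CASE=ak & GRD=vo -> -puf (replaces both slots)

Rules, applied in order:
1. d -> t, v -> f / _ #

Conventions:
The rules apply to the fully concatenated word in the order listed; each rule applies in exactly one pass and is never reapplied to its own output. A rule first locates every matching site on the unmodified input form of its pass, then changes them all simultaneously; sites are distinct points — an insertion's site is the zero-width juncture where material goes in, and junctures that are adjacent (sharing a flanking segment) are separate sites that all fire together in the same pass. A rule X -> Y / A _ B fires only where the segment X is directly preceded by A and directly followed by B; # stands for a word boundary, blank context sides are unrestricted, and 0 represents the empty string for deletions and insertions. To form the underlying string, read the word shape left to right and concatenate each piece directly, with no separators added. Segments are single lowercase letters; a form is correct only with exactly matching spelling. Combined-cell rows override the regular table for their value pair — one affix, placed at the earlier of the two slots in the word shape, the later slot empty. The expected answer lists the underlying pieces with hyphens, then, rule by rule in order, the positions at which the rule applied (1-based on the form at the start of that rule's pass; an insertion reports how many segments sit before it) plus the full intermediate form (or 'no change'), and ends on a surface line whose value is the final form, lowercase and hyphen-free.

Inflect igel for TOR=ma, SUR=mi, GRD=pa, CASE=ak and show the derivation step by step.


underlying: igel-ni-o-bos-d
1. d -> t, v -> f / _ #: fires at position(s) 11: igelniobost
surface: igelniobost


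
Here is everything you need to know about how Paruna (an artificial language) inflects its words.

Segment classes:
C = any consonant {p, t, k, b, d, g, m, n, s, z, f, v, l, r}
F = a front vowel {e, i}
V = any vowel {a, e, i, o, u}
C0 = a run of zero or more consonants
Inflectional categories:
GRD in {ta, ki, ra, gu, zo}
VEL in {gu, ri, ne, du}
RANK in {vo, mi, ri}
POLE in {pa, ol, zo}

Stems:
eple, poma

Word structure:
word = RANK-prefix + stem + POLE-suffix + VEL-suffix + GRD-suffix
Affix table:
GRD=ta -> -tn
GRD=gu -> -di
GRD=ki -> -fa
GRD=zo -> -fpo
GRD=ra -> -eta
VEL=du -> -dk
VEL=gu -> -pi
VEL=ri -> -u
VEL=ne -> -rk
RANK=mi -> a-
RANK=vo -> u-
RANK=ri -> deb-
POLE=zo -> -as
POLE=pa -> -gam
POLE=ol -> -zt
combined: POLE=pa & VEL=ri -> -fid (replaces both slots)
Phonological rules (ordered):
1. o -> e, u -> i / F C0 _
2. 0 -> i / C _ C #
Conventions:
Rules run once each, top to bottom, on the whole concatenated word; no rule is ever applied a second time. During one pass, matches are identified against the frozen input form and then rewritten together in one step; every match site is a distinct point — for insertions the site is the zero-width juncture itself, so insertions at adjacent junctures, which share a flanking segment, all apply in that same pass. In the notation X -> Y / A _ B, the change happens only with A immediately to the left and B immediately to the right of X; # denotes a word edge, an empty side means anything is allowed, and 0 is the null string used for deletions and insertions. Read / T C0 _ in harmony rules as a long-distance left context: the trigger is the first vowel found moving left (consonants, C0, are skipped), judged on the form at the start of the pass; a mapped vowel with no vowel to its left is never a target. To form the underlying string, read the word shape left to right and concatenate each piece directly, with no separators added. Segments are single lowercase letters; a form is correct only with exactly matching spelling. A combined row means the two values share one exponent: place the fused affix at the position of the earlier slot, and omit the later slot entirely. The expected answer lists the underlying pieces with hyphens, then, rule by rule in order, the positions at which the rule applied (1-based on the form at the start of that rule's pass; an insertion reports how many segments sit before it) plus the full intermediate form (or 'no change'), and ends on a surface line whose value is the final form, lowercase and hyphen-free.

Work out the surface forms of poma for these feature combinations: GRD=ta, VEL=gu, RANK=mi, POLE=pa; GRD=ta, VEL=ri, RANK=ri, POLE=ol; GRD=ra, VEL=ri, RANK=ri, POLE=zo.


cell GRD=ta, VEL=gu, RANK=mi, POLE=pa:
underlying: a-poma-gam-pi-tn
1. o -> e, u -> i / F C0 _: no change
2. 0 -> i / C _ C #: inserts after position(s) 11: apomagampitin
surface: apomagampitin

cell GRD=ta, VEL=ri, RANK=ri, POLE=ol:
underlying: deb-poma-zt-u-tn
1. o -> e, u -> i / F C0 _: fires at position(s) 5: debpemaztutn
2. 0 -> i / C _ C #: inserts after position(s) 11: debpemaztutin
surface: debpemaztutin

cell GRD=ra, VEL=ri, RANK=ri, POLE=zo:
underlying: deb-poma-as-u-eta
1. o -> e, u -> i / F C0 _: fires at position(s) 5: debpemaasueta
2. 0 -> i / C _ C #: no change
surface: debpemaasueta


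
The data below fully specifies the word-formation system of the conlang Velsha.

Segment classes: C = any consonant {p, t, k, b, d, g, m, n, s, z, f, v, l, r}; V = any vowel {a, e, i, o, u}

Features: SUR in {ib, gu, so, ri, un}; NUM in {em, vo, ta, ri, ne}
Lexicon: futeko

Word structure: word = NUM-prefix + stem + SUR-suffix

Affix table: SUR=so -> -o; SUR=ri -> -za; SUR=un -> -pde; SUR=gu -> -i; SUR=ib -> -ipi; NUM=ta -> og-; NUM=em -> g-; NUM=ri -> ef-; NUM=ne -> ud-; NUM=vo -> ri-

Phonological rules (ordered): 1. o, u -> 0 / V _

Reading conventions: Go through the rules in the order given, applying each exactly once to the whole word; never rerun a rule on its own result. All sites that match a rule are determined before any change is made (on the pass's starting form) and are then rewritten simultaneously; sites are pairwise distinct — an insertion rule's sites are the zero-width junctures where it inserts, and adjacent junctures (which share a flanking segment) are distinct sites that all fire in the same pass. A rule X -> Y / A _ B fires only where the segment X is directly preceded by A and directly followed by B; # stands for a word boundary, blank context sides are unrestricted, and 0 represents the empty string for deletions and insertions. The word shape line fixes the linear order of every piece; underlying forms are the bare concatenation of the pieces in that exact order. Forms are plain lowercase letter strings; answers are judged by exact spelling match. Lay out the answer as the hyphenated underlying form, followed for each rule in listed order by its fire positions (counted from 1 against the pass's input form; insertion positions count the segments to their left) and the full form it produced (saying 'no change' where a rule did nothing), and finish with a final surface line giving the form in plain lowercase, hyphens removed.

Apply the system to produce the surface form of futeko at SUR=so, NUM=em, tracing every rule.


underlying: g-futeko-o
1. o, u -> 0 / V _: fires at position(s) 8: gfuteko
surface: gfuteko


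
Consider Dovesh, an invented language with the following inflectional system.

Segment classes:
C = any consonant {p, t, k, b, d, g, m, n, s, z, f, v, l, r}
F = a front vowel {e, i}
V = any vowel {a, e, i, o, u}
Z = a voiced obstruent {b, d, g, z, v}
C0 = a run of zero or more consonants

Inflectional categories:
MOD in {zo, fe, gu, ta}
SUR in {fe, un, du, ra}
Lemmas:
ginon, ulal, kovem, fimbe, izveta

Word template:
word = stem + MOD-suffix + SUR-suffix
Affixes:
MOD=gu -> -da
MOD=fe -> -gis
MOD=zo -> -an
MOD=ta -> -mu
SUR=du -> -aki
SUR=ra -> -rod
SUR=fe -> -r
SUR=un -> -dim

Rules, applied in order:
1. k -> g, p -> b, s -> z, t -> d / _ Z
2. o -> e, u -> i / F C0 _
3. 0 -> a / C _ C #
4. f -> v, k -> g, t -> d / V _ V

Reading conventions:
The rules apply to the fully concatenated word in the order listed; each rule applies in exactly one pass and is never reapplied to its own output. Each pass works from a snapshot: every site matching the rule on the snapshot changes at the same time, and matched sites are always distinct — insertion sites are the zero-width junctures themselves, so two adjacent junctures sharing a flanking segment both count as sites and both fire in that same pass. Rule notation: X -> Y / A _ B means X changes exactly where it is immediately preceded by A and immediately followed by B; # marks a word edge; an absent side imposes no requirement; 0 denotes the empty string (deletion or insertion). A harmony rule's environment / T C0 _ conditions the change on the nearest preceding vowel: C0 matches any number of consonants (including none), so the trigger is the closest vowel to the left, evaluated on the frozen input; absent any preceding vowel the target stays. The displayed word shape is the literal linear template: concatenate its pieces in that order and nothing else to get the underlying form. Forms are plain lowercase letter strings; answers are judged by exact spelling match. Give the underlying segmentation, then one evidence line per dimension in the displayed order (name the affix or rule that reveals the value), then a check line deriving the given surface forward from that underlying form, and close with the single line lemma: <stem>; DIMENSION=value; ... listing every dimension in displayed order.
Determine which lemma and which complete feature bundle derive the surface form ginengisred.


underlying: ginon-gis-rod
MOD=fe - signalled by the affix -gis
SUR=ra - signalled by the affix -rod
check: ginongisrod -> ginongisrod -> ginengisred -> ginengisred -> ginengisred
lemma: ginon; MOD=fe; SUR=ra


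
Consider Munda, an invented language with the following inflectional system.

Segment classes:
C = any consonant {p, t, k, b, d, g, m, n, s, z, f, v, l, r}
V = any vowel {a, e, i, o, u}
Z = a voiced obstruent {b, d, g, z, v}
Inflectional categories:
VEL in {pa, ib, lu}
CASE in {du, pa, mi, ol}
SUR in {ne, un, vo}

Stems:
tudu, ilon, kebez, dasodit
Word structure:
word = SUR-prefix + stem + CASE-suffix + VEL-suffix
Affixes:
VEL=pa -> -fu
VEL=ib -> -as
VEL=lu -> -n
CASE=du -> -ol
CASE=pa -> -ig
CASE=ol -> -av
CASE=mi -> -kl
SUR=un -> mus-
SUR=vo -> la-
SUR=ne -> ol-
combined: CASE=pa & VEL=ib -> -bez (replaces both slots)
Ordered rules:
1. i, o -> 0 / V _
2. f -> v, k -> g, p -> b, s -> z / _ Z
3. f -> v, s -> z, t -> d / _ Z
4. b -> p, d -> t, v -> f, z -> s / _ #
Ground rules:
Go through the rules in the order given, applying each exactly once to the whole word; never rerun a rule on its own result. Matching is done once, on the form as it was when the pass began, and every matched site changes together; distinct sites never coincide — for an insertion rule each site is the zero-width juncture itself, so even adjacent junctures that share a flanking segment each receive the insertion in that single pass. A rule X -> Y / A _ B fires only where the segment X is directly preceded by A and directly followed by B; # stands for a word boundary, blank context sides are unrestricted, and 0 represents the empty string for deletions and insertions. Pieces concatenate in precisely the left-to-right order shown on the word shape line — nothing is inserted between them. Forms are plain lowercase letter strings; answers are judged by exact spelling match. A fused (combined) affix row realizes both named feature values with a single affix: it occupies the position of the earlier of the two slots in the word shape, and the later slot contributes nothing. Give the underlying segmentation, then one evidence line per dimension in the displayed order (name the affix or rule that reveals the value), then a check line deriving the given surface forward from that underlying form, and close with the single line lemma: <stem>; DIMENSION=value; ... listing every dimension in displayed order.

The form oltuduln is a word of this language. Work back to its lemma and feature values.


underlying: ol-tudu-ol-n
VEL=lu - signalled by the affix -n
CASE=du - signalled by the affix -ol
SUR=ne - signalled by the affix ol-
check: oltuduoln -> oltuduln -> oltuduln -> oltuduln -> oltuduln
lemma: tudu; VEL=lu; CASE=du; SUR=ne


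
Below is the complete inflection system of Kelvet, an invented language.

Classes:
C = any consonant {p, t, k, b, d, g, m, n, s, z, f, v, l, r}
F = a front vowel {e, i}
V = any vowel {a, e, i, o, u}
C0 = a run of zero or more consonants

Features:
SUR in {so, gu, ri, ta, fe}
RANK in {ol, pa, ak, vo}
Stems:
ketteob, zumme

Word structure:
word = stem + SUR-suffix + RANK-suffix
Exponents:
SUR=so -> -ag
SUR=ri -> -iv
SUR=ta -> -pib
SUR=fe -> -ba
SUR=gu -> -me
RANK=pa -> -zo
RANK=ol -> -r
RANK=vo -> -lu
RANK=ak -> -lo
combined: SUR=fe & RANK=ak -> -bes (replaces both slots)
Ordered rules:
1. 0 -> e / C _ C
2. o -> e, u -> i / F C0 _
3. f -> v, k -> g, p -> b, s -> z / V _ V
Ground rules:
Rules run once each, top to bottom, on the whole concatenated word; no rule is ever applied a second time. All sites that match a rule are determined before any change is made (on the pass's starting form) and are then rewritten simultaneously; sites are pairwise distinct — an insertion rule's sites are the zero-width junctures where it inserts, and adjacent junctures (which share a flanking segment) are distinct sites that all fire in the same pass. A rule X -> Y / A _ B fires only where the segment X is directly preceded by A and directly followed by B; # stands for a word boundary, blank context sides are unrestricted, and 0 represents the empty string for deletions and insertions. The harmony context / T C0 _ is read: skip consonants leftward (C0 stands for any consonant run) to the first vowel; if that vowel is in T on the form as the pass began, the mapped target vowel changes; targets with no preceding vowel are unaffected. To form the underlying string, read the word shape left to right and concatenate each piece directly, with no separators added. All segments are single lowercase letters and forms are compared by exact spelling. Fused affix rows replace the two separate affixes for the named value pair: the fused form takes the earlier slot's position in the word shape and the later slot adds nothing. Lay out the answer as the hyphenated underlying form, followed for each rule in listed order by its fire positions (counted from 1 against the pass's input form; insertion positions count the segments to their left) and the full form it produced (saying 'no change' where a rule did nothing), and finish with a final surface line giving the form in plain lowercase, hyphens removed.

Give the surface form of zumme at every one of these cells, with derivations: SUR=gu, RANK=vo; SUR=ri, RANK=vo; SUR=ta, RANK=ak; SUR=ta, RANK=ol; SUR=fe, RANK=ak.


cell SUR=gu, RANK=vo:
underlying: zumme-me-lu
1. 0 -> e / C _ C: inserts after position(s) 3: zumememelu
2. o -> e, u -> i / F C0 _: fires at position(s) 10: zumememeli
3. f -> v, k -> g, p -> b, s -> z / V _ V: no change
surface: zumememeli

cell SUR=ri, RANK=vo:
underlying: zumme-iv-lu
1. 0 -> e / C _ C: inserts after position(s) 3, 7: zumemeivelu
2. o -> e, u -> i / F C0 _: fires at position(s) 11: zumemeiveli
3. f -> v, k -> g, p -> b, s -> z / V _ V: no change
surface: zumemeiveli

cell SUR=ta, RANK=ak:
underlying: zumme-pib-lo
1. 0 -> e / C _ C: inserts after position(s) 3, 8: zumemepibelo
2. o -> e, u -> i / F C0 _: fires at position(s) 12: zumemepibele
3. f -> v, k -> g, p -> b, s -> z / V _ V: fires at position(s) 7: zumemebibele
surface: zumemebibele

cell SUR=ta, RANK=ol:
underlying: zumme-pib-r
1. 0 -> e / C _ C: inserts after position(s) 3, 8: zumemepiber
2. o -> e, u -> i / F C0 _: no change
3. f -> v, k -> g, p -> b, s -> z / V _ V: fires at position(s) 7: zumemebiber
surface: zumemebiber

cell SUR=fe, RANK=ak:
underlying: zumme-bes
1. 0 -> e / C _ C: inserts after position(s) 3: zumemebes
2. o -> e, u -> i / F C0 _: no change
3. f -> v, k -> g, p -> b, s -> z / V _ V: no change
surface: zumemebes


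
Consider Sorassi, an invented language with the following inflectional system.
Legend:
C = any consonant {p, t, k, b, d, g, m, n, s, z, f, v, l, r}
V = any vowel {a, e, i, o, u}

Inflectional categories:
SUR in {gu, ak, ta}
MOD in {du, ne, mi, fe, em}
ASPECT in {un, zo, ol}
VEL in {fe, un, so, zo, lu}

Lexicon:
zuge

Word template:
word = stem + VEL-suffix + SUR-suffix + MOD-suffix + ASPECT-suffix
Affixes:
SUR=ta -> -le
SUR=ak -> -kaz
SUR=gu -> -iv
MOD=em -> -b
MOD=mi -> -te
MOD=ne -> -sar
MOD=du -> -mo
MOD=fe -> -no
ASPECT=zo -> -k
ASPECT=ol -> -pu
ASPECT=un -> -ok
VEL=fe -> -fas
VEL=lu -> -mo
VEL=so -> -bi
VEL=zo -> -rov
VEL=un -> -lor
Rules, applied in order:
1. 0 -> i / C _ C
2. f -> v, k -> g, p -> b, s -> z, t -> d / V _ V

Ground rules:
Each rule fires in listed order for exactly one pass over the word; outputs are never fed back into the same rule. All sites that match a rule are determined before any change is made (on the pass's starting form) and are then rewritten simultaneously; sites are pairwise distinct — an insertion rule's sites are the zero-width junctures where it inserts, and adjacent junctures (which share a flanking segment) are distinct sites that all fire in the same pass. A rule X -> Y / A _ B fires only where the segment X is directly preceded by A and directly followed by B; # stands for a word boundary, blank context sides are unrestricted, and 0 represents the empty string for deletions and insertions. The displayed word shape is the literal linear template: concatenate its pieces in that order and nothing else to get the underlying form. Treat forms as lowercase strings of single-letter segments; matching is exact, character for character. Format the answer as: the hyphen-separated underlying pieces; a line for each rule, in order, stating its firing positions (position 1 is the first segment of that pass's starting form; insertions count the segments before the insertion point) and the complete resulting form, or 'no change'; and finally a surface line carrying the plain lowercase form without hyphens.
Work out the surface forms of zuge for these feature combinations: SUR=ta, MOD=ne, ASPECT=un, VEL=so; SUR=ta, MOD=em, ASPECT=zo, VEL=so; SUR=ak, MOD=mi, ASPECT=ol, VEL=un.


cell SUR=ta, MOD=ne, ASPECT=un, VEL=so:
underlying: zuge-bi-le-sar-ok
1. 0 -> i / C _ C: no change
2. f -> v, k -> g, p -> b, s -> z, t -> d / V _ V: fires at position(s) 9: zugebilezarok
surface: zugebilezarok

cell SUR=ta, MOD=em, ASPECT=zo, VEL=so:
underlying: zuge-bi-le-b-k
1. 0 -> i / C _ C: inserts after position(s) 9: zugebilebik
2. f -> v, k -> g, p -> b, s -> z, t -> d / V _ V: no change
surface: zugebilebik

cell SUR=ak, MOD=mi, ASPECT=ol, VEL=un:
underlying: zuge-lor-kaz-te-pu
1. 0 -> i / C _ C: inserts after position(s) 7, 10: zugelorikazitepu
2. f -> v, k -> g, p -> b, s -> z, t -> d / V _ V: fires at position(s) 9, 13, 15: zugelorigazidebu
surface: zugelorigazidebu


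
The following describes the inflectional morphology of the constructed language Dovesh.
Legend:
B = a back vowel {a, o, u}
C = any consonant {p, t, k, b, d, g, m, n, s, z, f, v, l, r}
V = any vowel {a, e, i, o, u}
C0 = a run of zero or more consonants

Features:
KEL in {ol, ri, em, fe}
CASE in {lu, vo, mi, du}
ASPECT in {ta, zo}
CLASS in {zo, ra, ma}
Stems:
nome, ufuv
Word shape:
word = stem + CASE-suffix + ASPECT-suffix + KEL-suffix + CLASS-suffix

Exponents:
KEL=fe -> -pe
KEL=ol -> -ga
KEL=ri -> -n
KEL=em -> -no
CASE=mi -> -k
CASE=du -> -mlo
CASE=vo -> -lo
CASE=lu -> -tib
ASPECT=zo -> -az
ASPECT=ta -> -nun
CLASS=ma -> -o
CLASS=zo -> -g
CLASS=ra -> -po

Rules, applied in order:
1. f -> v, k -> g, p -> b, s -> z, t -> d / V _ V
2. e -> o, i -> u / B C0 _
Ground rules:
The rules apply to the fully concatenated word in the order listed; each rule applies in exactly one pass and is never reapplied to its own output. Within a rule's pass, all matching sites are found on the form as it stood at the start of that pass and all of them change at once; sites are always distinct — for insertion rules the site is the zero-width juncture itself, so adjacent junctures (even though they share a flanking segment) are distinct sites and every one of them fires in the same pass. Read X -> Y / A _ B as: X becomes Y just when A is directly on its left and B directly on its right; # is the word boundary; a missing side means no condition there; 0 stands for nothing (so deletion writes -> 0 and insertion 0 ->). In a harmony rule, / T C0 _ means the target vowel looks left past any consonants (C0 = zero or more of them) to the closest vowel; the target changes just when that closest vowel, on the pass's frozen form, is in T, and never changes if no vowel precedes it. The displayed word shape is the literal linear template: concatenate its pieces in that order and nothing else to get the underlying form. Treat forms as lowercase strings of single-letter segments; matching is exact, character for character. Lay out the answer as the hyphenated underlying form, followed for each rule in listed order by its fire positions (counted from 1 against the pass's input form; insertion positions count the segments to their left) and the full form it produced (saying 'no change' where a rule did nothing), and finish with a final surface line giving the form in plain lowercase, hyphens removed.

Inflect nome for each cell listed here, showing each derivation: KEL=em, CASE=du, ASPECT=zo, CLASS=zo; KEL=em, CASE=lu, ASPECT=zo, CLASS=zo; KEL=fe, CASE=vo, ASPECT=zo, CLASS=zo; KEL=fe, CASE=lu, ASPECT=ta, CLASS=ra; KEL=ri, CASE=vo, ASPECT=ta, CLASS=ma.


cell KEL=em, CASE=du, ASPECT=zo, CLASS=zo:
underlying: nome-mlo-az-no-g
1. f -> v, k -> g, p -> b, s -> z, t -> d / V _ V: no change
2. e -> o, i -> u / B C0 _: fires at position(s) 4: nomomloaznog
surface: nomomloaznog

cell KEL=em, CASE=lu, ASPECT=zo, CLASS=zo:
underlying: nome-tib-az-no-g
1. f -> v, k -> g, p -> b, s -> z, t -> d / V _ V: fires at position(s) 5: nomedibaznog
2. e -> o, i -> u / B C0 _: fires at position(s) 4: nomodibaznog
surface: nomodibaznog

cell KEL=fe, CASE=vo, ASPECT=zo, CLASS=zo:
underlying: nome-lo-az-pe-g
1. f -> v, k -> g, p -> b, s -> z, t -> d / V _ V: no change
2. e -> o, i -> u / B C0 _: fires at position(s) 4, 10: nomoloazpog
surface: nomoloazpog

cell KEL=fe, CASE=lu, ASPECT=ta, CLASS=ra:
underlying: nome-tib-nun-pe-po
1. f -> v, k -> g, p -> b, s -> z, t -> d / V _ V: fires at position(s) 5, 13: nomedibnunpebo
2. e -> o, i -> u / B C0 _: fires at position(s) 4, 12: nomodibnunpobo
surface: nomodibnunpobo

cell KEL=ri, CASE=vo, ASPECT=ta, CLASS=ma:
underlying: nome-lo-nun-n-o
1. f -> v, k -> g, p -> b, s -> z, t -> d / V _ V: no change
2. e -> o, i -> u / B C0 _: fires at position(s) 4: nomolonunno
surface: nomolonunno


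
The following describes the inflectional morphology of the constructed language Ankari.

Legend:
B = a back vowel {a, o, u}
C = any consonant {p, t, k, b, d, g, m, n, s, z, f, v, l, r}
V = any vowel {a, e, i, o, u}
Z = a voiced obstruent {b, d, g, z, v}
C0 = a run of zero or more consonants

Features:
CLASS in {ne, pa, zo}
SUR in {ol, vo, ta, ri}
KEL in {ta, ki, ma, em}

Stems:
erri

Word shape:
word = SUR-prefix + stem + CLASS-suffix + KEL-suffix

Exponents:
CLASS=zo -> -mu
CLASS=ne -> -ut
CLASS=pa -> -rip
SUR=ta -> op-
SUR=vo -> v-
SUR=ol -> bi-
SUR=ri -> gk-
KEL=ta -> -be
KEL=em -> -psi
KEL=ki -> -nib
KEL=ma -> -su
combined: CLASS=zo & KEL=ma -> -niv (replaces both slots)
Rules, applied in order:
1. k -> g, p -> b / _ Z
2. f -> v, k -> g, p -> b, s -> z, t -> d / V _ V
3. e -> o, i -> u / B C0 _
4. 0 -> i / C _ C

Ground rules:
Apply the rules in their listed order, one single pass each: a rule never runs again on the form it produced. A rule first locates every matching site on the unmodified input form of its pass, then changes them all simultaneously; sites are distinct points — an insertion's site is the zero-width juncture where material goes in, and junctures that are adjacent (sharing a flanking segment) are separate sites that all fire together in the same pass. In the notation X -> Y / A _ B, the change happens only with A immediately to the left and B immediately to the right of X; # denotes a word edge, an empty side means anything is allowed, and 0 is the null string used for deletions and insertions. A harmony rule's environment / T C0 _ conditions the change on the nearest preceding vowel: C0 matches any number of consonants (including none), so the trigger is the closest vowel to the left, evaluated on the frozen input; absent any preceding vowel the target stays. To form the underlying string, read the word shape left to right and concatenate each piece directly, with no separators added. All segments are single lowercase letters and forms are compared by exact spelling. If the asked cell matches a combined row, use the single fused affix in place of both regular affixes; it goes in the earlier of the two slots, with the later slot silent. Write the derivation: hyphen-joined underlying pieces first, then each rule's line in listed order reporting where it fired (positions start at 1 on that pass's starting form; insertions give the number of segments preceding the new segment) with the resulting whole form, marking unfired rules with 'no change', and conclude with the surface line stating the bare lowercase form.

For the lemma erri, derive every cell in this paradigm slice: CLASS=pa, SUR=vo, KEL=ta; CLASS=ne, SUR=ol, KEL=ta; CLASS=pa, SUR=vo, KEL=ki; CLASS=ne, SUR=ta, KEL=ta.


cell CLASS=pa, SUR=vo, KEL=ta:
underlying: v-erri-rip-be
1. k -> g, p -> b / _ Z: fires at position(s) 8: verriribbe
2. f -> v, k -> g, p -> b, s -> z, t -> d / V _ V: no change
3. e -> o, i -> u / B C0 _: no change
4. 0 -> i / C _ C: inserts after position(s) 3, 8: veririribibe
surface: veririribibe

cell CLASS=ne, SUR=ol, KEL=ta:
underlying: bi-erri-ut-be
1. k -> g, p -> b / _ Z: no change
2. f -> v, k -> g, p -> b, s -> z, t -> d / V _ V: no change
3. e -> o, i -> u / B C0 _: fires at position(s) 10: bierriutbo
4. 0 -> i / C _ C: inserts after position(s) 4, 8: bieririutibo
surface: bieririutibo

cell CLASS=pa, SUR=vo, KEL=ki:
underlying: v-erri-rip-nib
1. k -> g, p -> b / _ Z: no change
2. f -> v, k -> g, p -> b, s -> z, t -> d / V _ V: no change
3. e -> o, i -> u / B C0 _: no change
4. 0 -> i / C _ C: inserts after position(s) 3, 8: veririripinib
surface: veririripinib

cell CLASS=ne, SUR=ta, KEL=ta:
underlying: op-erri-ut-be
1. k -> g, p -> b / _ Z: no change
2. f -> v, k -> g, p -> b, s -> z, t -> d / V _ V: fires at position(s) 2: oberriutbe
3. e -> o, i -> u / B C0 _: fires at position(s) 3, 10: oborriutbo
4. 0 -> i / C _ C: inserts after position(s) 4, 8: oboririutibo
surface: oboririutibo
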